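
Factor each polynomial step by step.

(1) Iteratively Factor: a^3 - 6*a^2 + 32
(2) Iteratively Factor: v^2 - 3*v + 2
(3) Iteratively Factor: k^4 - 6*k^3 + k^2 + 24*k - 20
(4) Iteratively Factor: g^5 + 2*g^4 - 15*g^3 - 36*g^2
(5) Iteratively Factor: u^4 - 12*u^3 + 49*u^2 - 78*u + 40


(1) = (a + 2)*(a^2 - 8*a + 16) = (a - 4)*(a + 2)*(a - 4)
(2) = (v - 2)*(v - 1)
(3) = (k - 2)*(k^3 - 4*k^2 - 7*k + 10) = (k - 5)*(k - 2)*(k^2 + k - 2) = (k - 5)*(k - 2)*(k - 1)*(k + 2)
(4) = (g + 3)*(g^4 - g^3 - 12*g^2) = g*(g + 3)*(g^3 - g^2 - 12*g) = g*(g + 3)^2*(g^2 - 4*g) = g*(g - 4)*(g + 3)^2*(g)
(5) = (u - 2)*(u^3 - 10*u^2 + 29*u - 20) = (u - 5)*(u - 2)*(u^2 - 5*u + 4) = (u - 5)*(u - 2)*(u - 1)*(u - 4)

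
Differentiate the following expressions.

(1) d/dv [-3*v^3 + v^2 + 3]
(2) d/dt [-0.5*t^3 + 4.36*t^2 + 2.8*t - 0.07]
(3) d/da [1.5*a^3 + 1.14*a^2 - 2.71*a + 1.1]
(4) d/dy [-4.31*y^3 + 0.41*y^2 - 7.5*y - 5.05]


(1) = v*(2 - 9*v)
(2) = -1.5*t^2 + 8.72*t + 2.8
(3) = 4.5*a^2 + 2.28*a - 2.71
(4) = -12.93*y^2 + 0.82*y - 7.5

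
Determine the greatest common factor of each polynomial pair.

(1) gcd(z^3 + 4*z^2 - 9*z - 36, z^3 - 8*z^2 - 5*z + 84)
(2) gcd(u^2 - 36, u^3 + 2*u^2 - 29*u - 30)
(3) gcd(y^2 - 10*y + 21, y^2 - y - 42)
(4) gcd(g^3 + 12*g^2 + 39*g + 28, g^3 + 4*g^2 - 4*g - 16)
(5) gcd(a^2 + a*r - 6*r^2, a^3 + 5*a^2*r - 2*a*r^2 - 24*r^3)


(1) = gcd((z - 3)*(z + 3)*(z + 4), (z - 7)*(z - 4)*(z + 3)) = z + 3
(2) = u + 6
(3) = y - 7
(4) = gcd((g + 1)*(g + 4)*(g + 7), (g - 2)*(g + 2)*(g + 4)) = g + 4
(5) = -a^2 - a*r + 6*r^2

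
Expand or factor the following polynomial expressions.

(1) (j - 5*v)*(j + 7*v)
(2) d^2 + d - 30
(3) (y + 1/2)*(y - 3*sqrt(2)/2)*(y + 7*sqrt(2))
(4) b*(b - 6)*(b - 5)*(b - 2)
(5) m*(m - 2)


(1) = j^2 + 2*j*v - 35*v^2
(2) = (d - 5)*(d + 6)
(3) = y^3 + y^2/2 + 11*sqrt(2)*y^2/2 - 21*y + 11*sqrt(2)*y/4 - 21/2
(4) = b^4 - 13*b^3 + 52*b^2 - 60*b
(5) = m^2 - 2*m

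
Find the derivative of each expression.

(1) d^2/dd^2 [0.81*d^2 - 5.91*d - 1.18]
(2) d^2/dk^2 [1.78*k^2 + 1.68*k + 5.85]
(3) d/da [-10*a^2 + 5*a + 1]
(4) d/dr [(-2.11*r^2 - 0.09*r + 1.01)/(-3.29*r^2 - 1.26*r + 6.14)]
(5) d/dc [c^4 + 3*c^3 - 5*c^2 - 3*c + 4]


(1) = 1.62000000000000
(2) = 3.56000000000000
(3) = 5 - 20*a
(4) = (2.3625*r^2 - 19.265*r + 0.72)/(10.8241*r^4 + 8.2908*r^3 - 38.8136*r^2 - 15.4728*r + 37.6996)
(5) = 4*c^3 + 9*c^2 - 10*c - 3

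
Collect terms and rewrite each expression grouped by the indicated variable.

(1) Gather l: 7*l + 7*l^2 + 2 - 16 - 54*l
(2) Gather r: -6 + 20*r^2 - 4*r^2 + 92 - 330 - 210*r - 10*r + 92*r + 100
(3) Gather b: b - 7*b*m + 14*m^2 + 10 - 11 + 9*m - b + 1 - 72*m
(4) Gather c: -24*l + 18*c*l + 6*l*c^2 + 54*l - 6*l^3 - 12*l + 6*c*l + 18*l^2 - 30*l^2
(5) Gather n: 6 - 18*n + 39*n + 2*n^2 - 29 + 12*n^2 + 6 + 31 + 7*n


(1) = 7*l^2 - 47*l - 14
(2) = 16*r^2 - 128*r - 144
(3) = -7*b*m + 14*m^2 - 63*m
(4) = 6*c^2*l + 24*c*l - 6*l^3 - 12*l^2 + 18*l
(5) = 14*n^2 + 28*n + 14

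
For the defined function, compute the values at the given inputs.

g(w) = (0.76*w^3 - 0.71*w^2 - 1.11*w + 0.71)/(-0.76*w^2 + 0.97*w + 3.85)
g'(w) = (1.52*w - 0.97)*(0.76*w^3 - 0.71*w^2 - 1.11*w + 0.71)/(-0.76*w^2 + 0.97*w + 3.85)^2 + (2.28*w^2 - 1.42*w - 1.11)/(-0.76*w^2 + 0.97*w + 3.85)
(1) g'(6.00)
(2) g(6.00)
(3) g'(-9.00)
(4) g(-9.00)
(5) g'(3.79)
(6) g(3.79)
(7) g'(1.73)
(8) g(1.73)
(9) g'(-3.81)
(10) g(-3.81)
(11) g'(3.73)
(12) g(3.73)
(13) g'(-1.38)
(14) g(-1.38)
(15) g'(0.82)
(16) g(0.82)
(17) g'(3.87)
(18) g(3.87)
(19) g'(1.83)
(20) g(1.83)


(1) = -0.64
(2) = -7.50
(3) = -0.96
(4) = 9.04
(5) = 3.79
(6) = -8.16
(7) = 1.10
(8) = 0.18
(9) = -0.73
(10) = 4.36
(11) = 4.58
(12) = -8.41
(13) = 7.88
(14) = -1.04
(15) = -0.18
(16) = -0.06
(17) = 2.97
(18) = -7.89
(19) = 1.46
(20) = 0.31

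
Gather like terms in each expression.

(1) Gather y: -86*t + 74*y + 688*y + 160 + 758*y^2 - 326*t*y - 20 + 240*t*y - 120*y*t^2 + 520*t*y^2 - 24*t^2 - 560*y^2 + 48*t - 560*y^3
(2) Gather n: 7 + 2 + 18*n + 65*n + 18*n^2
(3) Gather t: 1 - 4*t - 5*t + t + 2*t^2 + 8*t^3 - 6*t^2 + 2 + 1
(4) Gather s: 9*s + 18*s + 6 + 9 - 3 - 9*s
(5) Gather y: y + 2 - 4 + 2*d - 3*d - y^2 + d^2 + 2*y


(1) = -24*t^2 - 38*t - 560*y^3 + y^2*(520*t + 198) + y*(-120*t^2 - 86*t + 762) + 140
(2) = 18*n^2 + 83*n + 9
(3) = 8*t^3 - 4*t^2 - 8*t + 4
(4) = 18*s + 12
(5) = d^2 - d - y^2 + 3*y - 2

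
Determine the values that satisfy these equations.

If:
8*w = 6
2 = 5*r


Then:
r = 2/5
w = 3/4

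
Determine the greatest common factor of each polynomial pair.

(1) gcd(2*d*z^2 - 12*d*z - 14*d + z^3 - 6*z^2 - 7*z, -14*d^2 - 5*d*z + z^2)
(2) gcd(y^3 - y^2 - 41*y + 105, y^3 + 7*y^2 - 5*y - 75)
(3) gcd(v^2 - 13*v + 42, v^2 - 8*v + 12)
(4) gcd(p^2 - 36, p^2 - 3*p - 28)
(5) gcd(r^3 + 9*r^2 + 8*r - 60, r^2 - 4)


(1) = 2*d + z
(2) = gcd((y - 5)*(y - 3)*(y + 7), (y - 3)*(y + 5)^2) = y - 3
(3) = gcd((v - 7)*(v - 6), (v - 6)*(v - 2)) = v - 6
(4) = gcd((p - 6)*(p + 6), (p - 7)*(p + 4)) = 1
(5) = r - 2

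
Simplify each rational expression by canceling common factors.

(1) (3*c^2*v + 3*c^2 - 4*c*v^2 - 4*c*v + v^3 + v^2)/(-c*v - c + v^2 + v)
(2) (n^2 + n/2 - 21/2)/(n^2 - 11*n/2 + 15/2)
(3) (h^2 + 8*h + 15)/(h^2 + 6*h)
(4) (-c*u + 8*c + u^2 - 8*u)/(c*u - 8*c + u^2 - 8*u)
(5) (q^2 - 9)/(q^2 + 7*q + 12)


(1) = -3*c + v
(2) = (2*n + 7)/(2*n - 5)
(3) = (h^2 + 8*h + 15)/(h^2 + 6*h)
(4) = (-c + u)/(c + u)
(5) = (q - 3)/(q + 4)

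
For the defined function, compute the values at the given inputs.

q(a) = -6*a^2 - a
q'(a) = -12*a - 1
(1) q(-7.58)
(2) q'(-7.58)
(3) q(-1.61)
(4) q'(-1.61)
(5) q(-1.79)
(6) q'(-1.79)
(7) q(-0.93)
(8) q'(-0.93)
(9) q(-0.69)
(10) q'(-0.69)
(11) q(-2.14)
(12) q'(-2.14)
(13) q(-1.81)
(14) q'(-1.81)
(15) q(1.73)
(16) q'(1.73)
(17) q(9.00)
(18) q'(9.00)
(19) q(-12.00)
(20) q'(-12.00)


(1) = -337.16
(2) = 89.96
(3) = -13.94
(4) = 18.32
(5) = -17.43
(6) = 20.48
(7) = -4.26
(8) = 10.16
(9) = -2.17
(10) = 7.28
(11) = -25.34
(12) = 24.68
(13) = -17.85
(14) = 20.72
(15) = -19.69
(16) = -21.76
(17) = -495.00
(18) = -109.00
(19) = -852.00
(20) = 143.00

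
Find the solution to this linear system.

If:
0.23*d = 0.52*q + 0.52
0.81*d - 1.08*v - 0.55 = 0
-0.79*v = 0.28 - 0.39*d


Then:
d = 0.60
q = -0.73
v = -0.06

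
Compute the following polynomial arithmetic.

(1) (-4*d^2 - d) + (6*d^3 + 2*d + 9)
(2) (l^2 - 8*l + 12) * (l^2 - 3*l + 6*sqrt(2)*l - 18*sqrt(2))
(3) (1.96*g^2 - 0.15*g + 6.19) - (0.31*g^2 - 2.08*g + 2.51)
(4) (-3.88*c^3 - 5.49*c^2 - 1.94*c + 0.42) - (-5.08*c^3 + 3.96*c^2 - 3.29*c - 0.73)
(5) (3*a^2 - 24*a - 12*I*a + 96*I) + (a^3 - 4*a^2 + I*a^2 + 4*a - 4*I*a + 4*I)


(1) = 6*d^3 - 4*d^2 + d + 9
(2) = l^4 - 11*l^3 + 6*sqrt(2)*l^3 - 66*sqrt(2)*l^2 + 36*l^2 - 36*l + 216*sqrt(2)*l - 216*sqrt(2)
(3) = 1.65*g^2 + 1.93*g + 3.68
(4) = 1.2*c^3 - 9.45*c^2 + 1.35*c + 1.15
(5) = a^3 - a^2 + I*a^2 - 20*a - 16*I*a + 100*I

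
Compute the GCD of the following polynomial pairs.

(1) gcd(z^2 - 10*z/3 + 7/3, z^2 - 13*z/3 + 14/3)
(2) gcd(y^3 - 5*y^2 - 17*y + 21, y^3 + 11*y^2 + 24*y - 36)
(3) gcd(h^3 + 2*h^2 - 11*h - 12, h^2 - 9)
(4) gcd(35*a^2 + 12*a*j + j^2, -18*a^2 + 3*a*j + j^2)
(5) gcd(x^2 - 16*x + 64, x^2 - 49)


(1) = z - 7/3
(2) = y - 1
(3) = h - 3
(4) = gcd((5*a + j)*(7*a + j), (-3*a + j)*(6*a + j)) = 1
(5) = 1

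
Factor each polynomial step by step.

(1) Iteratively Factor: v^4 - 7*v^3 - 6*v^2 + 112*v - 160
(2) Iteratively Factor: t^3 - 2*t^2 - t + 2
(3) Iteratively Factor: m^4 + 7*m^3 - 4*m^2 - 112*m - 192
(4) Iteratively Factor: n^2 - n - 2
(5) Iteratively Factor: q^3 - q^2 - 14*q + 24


(1) = (v - 2)*(v^3 - 5*v^2 - 16*v + 80) = (v - 5)*(v - 2)*(v^2 - 16) = (v - 5)*(v - 2)*(v + 4)*(v - 4)
(2) = (t + 1)*(t^2 - 3*t + 2) = (t - 2)*(t + 1)*(t - 1)
(3) = (m + 3)*(m^3 + 4*m^2 - 16*m - 64) = (m + 3)*(m + 4)*(m^2 - 16) = (m - 4)*(m + 3)*(m + 4)*(m + 4)
(4) = (n - 2)*(n + 1)
(5) = (q - 2)*(q^2 + q - 12) = (q - 3)*(q - 2)*(q + 4)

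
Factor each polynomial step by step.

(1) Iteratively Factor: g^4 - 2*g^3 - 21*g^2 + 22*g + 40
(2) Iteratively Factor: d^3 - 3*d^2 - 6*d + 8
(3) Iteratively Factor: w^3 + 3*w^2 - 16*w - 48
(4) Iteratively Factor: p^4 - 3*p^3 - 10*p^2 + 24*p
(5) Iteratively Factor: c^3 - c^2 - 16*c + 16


(1) = (g - 2)*(g^3 - 21*g - 20) = (g - 2)*(g + 4)*(g^2 - 4*g - 5) = (g - 2)*(g + 1)*(g + 4)*(g - 5)
(2) = (d - 1)*(d^2 - 2*d - 8) = (d - 4)*(d - 1)*(d + 2)
(3) = (w + 3)*(w^2 - 16) = (w + 3)*(w + 4)*(w - 4)
(4) = (p + 3)*(p^3 - 6*p^2 + 8*p) = (p - 4)*(p + 3)*(p^2 - 2*p) = (p - 4)*(p - 2)*(p + 3)*(p)
(5) = (c - 1)*(c^2 - 16) = (c - 4)*(c - 1)*(c + 4)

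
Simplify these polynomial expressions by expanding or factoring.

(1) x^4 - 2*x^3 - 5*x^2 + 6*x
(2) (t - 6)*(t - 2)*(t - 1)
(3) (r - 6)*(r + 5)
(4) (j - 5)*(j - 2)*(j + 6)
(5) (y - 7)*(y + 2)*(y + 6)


(1) = x*(x - 3)*(x - 1)*(x + 2)
(2) = t^3 - 9*t^2 + 20*t - 12
(3) = r^2 - r - 30
(4) = j^3 - j^2 - 32*j + 60
(5) = y^3 + y^2 - 44*y - 84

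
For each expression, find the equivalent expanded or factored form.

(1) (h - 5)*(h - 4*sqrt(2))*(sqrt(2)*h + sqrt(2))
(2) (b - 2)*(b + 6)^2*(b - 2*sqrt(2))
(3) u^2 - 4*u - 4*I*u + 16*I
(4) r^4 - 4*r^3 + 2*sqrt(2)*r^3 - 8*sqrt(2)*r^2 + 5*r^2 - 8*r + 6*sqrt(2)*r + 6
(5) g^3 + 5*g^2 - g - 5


(1) = sqrt(2)*h^3 - 8*h^2 - 4*sqrt(2)*h^2 - 5*sqrt(2)*h + 32*h + 40
(2) = b^4 - 2*sqrt(2)*b^3 + 10*b^3 - 20*sqrt(2)*b^2 + 12*b^2 - 72*b - 24*sqrt(2)*b + 144*sqrt(2)
(3) = (u - 4)*(u - 4*I)
(4) = (r - 3)*(r - 1)*(r + sqrt(2))^2
(5) = (g - 1)*(g + 1)*(g + 5)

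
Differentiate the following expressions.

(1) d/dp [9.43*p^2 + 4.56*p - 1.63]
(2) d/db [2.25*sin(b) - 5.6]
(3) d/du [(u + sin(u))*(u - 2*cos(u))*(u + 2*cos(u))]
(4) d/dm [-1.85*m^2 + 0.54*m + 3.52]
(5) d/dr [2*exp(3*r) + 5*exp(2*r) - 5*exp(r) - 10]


(1) = 18.86*p + 4.56
(2) = 2.25*cos(b)
(3) = u^2*cos(u) + 3*u^2 + 2*u*sin(u) + 4*u*sin(2*u) - cos(u) - 2*cos(2*u) - 3*cos(3*u) - 2
(4) = 0.54 - 3.7*m
(5) = (6*exp(2*r) + 10*exp(r) - 5)*exp(r)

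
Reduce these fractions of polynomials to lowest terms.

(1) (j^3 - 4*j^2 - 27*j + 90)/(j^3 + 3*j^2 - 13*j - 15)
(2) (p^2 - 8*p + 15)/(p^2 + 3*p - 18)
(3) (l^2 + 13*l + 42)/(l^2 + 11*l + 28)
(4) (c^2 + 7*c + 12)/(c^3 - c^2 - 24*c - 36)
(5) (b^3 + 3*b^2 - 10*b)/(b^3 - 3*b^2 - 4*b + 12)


(1) = (j - 6)/(j + 1)
(2) = (p - 5)/(p + 6)
(3) = (l + 6)/(l + 4)
(4) = (c + 4)/(c^2 - 4*c - 12)
(5) = (b^2 + 5*b)/(b^2 - b - 6)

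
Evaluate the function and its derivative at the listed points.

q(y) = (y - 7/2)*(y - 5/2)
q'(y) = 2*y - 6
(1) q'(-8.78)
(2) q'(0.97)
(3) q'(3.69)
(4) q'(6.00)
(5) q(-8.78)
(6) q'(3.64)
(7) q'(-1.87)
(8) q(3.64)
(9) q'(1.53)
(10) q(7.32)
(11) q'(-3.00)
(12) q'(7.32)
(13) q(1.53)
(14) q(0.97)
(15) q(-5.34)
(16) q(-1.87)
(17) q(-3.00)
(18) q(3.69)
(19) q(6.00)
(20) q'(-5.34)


(1) = -23.56
(2) = -4.06
(3) = 1.38
(4) = 6.00
(5) = 138.52
(6) = 1.28
(7) = -9.74
(8) = 0.16
(9) = -2.94
(10) = 18.41
(11) = -12.00
(12) = 8.64
(13) = 1.91
(14) = 3.87
(15) = 69.31
(16) = 23.47
(17) = 35.75
(18) = 0.23
(19) = 8.75
(20) = -16.68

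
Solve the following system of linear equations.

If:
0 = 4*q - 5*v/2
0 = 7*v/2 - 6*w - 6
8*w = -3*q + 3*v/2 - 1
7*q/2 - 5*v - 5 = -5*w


Then:
No Solution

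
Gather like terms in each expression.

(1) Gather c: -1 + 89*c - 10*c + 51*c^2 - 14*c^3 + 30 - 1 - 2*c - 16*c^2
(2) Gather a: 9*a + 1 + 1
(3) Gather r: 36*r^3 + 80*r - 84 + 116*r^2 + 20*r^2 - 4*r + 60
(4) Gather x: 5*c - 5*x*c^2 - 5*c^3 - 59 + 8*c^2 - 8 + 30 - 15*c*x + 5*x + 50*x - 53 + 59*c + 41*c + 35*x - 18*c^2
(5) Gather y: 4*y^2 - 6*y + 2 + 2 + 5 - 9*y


(1) = -14*c^3 + 35*c^2 + 77*c + 28
(2) = 9*a + 2
(3) = 36*r^3 + 136*r^2 + 76*r - 24
(4) = -5*c^3 - 10*c^2 + 105*c + x*(-5*c^2 - 15*c + 90) - 90
(5) = 4*y^2 - 15*y + 9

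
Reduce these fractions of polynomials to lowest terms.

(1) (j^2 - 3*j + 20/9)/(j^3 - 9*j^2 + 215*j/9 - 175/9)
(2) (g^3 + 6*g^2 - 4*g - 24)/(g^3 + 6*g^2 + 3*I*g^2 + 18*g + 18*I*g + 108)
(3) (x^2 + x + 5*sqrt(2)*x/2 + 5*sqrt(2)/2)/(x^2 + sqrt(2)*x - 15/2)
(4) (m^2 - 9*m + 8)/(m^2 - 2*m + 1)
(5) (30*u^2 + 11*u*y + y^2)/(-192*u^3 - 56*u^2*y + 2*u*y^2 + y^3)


(1) = (3*j - 4)/(3*j^2 - 22*j + 35)
(2) = (g^2 - 4)/(g^2 + 3*I*g + 18)
(3) = (4*x + 4)/(4*x - 6*sqrt(2))
(4) = (m - 8)/(m - 1)
(5) = (5*u + y)/(-32*u^2 - 4*u*y + y^2)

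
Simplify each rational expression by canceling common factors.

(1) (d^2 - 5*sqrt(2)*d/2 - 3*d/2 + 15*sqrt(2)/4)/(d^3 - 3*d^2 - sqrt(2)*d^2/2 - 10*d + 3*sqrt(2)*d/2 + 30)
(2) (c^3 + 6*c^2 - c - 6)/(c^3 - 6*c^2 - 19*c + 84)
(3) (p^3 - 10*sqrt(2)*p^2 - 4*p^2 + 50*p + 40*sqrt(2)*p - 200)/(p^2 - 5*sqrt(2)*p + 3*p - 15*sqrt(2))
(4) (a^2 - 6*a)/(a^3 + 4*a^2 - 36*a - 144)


(1) = (8*d - 12)/(8*d^2 + d*(-24 + 16*sqrt(2)) - 48*sqrt(2))
(2) = (c^3 + 6*c^2 - c - 6)/(c^3 - 6*c^2 - 19*c + 84)
(3) = (p^2 + p*(-5*sqrt(2) - 4) + 20*sqrt(2))/(p + 3)
(4) = a/(a^2 + 10*a + 24)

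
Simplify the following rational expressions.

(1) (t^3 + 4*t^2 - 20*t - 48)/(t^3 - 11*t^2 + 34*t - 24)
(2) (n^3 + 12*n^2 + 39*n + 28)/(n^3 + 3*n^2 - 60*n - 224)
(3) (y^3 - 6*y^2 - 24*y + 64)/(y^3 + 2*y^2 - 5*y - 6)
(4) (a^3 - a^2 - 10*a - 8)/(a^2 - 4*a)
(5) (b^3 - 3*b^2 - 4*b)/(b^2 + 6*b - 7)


(1) = (t^2 + 8*t + 12)/(t^2 - 7*t + 6)
(2) = (n + 1)/(n - 8)
(3) = (y^2 - 4*y - 32)/(y^2 + 4*y + 3)
(4) = (a^2 + 3*a + 2)/a
(5) = (b^3 - 3*b^2 - 4*b)/(b^2 + 6*b - 7)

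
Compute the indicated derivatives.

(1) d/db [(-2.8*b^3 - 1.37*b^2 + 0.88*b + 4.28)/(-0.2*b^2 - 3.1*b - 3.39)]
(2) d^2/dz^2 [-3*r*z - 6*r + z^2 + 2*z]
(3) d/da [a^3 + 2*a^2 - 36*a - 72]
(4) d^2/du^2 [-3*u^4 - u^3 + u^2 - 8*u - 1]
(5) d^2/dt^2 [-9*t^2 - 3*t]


(1) = (0.56*b^4 + 17.36*b^3 + 32.899*b^2 + 11.0006*b + 10.2848)/(0.04*b^4 + 1.24*b^3 + 10.966*b^2 + 21.018*b + 11.4921)
(2) = 2
(3) = 3*a^2 + 4*a - 36
(4) = -36*u^2 - 6*u + 2
(5) = -18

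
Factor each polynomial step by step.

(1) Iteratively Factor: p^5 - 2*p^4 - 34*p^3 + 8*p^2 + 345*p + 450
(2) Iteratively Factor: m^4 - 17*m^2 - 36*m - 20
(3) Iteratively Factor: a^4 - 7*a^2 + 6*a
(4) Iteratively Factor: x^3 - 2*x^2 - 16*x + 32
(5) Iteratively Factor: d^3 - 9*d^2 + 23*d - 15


(1) = (p + 2)*(p^4 - 4*p^3 - 26*p^2 + 60*p + 225) = (p + 2)*(p + 3)*(p^3 - 7*p^2 - 5*p + 75) = (p - 5)*(p + 2)*(p + 3)*(p^2 - 2*p - 15) = (p - 5)^2*(p + 2)*(p + 3)*(p + 3)
(2) = (m - 5)*(m^3 + 5*m^2 + 8*m + 4) = (m - 5)*(m + 1)*(m^2 + 4*m + 4) = (m - 5)*(m + 1)*(m + 2)*(m + 2)
(3) = (a - 1)*(a^3 + a^2 - 6*a) = (a - 2)*(a - 1)*(a^2 + 3*a) = (a - 2)*(a - 1)*(a + 3)*(a)
(4) = (x - 4)*(x^2 + 2*x - 8) = (x - 4)*(x - 2)*(x + 4)
(5) = (d - 5)*(d^2 - 4*d + 3) = (d - 5)*(d - 1)*(d - 3)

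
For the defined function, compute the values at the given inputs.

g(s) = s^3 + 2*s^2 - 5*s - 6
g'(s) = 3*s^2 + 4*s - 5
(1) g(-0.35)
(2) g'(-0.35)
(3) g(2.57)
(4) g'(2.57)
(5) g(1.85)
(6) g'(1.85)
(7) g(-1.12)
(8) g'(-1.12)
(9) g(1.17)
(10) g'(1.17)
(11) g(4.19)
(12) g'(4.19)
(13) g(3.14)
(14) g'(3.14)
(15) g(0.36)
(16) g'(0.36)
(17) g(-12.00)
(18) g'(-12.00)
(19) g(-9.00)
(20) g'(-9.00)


(1) = -4.05
(2) = -6.03
(3) = 11.33
(4) = 25.09
(5) = -2.07
(6) = 12.67
(7) = 0.70
(8) = -5.72
(9) = -7.51
(10) = 3.79
(11) = 81.72
(12) = 64.43
(13) = 28.98
(14) = 37.14
(15) = -7.49
(16) = -3.17
(17) = -1386.00
(18) = 379.00
(19) = -528.00
(20) = 202.00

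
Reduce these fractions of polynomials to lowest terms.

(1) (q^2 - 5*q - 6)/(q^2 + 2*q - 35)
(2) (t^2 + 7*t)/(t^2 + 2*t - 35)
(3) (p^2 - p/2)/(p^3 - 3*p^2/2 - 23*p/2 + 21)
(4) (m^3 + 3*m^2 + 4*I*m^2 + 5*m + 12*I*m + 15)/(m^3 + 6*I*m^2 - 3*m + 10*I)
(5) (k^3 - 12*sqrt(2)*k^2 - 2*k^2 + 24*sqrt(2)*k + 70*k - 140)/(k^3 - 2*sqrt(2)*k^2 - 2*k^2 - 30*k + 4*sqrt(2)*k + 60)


(1) = (q^2 - 5*q - 6)/(q^2 + 2*q - 35)
(2) = t/(t - 5)
(3) = (2*p^2 - p)/(2*p^3 - 3*p^2 - 23*p + 42)
(4) = (m + 3)/(m + 2*I)
(5) = (k - 7*sqrt(2))/(k + 3*sqrt(2))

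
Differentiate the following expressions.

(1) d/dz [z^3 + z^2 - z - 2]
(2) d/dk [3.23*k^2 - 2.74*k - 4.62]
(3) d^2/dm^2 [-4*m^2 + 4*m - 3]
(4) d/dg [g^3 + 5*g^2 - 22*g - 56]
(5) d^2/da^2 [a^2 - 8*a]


(1) = 3*z^2 + 2*z - 1
(2) = 6.46*k - 2.74
(3) = -8
(4) = 3*g^2 + 10*g - 22
(5) = 2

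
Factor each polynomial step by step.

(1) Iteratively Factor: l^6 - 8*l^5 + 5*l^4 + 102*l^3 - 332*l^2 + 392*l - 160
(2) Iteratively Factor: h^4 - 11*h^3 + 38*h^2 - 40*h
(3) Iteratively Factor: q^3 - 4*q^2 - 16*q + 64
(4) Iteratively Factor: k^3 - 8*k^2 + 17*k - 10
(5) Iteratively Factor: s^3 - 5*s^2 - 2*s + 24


(1) = (l + 4)*(l^5 - 12*l^4 + 53*l^3 - 110*l^2 + 108*l - 40) = (l - 2)*(l + 4)*(l^4 - 10*l^3 + 33*l^2 - 44*l + 20) = (l - 2)^2*(l + 4)*(l^3 - 8*l^2 + 17*l - 10) = (l - 2)^2*(l - 1)*(l + 4)*(l^2 - 7*l + 10) = (l - 2)^3*(l - 1)*(l + 4)*(l - 5)
(2) = (h - 5)*(h^3 - 6*h^2 + 8*h) = (h - 5)*(h - 2)*(h^2 - 4*h) = (h - 5)*(h - 4)*(h - 2)*(h)
(3) = (q - 4)*(q^2 - 16) = (q - 4)*(q + 4)*(q - 4)
(4) = (k - 5)*(k^2 - 3*k + 2) = (k - 5)*(k - 1)*(k - 2)
(5) = (s - 4)*(s^2 - s - 6) = (s - 4)*(s - 3)*(s + 2)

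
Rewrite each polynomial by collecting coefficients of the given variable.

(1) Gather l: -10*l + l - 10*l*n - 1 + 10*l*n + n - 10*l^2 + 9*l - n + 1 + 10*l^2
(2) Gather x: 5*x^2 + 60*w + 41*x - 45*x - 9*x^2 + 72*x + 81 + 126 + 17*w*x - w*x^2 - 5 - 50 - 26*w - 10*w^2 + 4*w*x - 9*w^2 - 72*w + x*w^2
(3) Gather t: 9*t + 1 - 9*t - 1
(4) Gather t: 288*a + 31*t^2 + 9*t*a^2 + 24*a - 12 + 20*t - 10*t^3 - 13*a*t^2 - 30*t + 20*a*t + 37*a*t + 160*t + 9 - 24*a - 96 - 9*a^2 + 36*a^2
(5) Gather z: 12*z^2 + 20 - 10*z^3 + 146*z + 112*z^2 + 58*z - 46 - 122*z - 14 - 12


(1) = 0
(2) = -19*w^2 - 38*w + x^2*(-w - 4) + x*(w^2 + 21*w + 68) + 152
(3) = 0
(4) = 27*a^2 + 288*a - 10*t^3 + t^2*(31 - 13*a) + t*(9*a^2 + 57*a + 150) - 99
(5) = -10*z^3 + 124*z^2 + 82*z - 52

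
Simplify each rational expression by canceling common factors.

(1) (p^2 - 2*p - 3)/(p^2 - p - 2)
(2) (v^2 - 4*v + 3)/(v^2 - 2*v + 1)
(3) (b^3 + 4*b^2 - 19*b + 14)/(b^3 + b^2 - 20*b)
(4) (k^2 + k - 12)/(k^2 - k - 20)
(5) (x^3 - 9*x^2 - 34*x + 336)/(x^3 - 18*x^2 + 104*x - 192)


(1) = (p - 3)/(p - 2)
(2) = (v - 3)/(v - 1)
(3) = (b^3 + 4*b^2 - 19*b + 14)/(b^3 + b^2 - 20*b)
(4) = (k - 3)/(k - 5)
(5) = (x^2 - x - 42)/(x^2 - 10*x + 24)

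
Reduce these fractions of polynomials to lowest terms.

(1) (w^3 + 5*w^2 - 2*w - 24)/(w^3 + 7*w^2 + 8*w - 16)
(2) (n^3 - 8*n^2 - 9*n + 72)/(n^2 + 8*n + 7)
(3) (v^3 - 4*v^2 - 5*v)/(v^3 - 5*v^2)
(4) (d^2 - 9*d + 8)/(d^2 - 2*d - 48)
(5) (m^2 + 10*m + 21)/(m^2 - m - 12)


(1) = (w^2 + w - 6)/(w^2 + 3*w - 4)
(2) = (n^3 - 8*n^2 - 9*n + 72)/(n^2 + 8*n + 7)
(3) = (v + 1)/v
(4) = (d - 1)/(d + 6)
(5) = (m + 7)/(m - 4)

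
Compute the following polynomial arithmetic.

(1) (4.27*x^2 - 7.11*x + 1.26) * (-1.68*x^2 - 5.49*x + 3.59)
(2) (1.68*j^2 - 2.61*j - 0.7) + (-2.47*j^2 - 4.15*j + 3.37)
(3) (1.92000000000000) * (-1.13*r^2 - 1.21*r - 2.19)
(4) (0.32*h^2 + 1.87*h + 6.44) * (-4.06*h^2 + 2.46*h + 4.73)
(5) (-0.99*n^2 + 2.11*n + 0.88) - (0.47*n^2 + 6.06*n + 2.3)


(1) = -7.1736*x^4 - 11.4975*x^3 + 52.2464*x^2 - 32.4423*x + 4.5234
(2) = -0.79*j^2 - 6.76*j + 2.67
(3) = -2.1696*r^2 - 2.3232*r - 4.2048
(4) = -1.2992*h^4 - 6.805*h^3 - 20.0326*h^2 + 24.6875*h + 30.4612
(5) = -1.46*n^2 - 3.95*n - 1.42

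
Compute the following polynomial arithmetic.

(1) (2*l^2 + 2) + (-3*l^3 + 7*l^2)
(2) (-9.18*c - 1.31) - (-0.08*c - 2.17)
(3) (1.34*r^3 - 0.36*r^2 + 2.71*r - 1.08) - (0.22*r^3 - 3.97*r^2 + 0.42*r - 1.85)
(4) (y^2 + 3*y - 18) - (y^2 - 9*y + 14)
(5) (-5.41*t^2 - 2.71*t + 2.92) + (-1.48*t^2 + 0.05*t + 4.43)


(1) = -3*l^3 + 9*l^2 + 2
(2) = 0.86 - 9.1*c
(3) = 1.12*r^3 + 3.61*r^2 + 2.29*r + 0.77
(4) = 12*y - 32
(5) = -6.89*t^2 - 2.66*t + 7.35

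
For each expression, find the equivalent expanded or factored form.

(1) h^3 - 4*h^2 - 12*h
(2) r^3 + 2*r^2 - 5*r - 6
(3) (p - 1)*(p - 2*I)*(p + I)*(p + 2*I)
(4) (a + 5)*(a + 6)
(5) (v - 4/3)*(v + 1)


(1) = h*(h - 6)*(h + 2)
(2) = (r - 2)*(r + 1)*(r + 3)
(3) = p^4 - p^3 + I*p^3 + 4*p^2 - I*p^2 - 4*p + 4*I*p - 4*I
(4) = a^2 + 11*a + 30
(5) = v^2 - v/3 - 4/3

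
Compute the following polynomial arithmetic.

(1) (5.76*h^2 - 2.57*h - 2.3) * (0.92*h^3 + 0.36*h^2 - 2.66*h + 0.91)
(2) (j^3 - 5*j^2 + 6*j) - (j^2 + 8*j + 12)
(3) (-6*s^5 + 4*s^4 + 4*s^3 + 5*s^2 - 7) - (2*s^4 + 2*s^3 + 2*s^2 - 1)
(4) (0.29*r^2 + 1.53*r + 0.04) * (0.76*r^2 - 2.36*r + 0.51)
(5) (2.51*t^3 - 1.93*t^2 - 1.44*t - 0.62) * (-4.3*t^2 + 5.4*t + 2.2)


(1) = 5.2992*h^5 - 0.2908*h^4 - 18.3628*h^3 + 11.2498*h^2 + 3.7793*h - 2.093
(2) = j^3 - 6*j^2 - 2*j - 12
(3) = -6*s^5 + 2*s^4 + 2*s^3 + 3*s^2 - 6
(4) = 0.2204*r^4 + 0.4784*r^3 - 3.4325*r^2 + 0.6859*r + 0.0204
(5) = -10.793*t^5 + 21.853*t^4 + 1.292*t^3 - 9.356*t^2 - 6.516*t - 1.364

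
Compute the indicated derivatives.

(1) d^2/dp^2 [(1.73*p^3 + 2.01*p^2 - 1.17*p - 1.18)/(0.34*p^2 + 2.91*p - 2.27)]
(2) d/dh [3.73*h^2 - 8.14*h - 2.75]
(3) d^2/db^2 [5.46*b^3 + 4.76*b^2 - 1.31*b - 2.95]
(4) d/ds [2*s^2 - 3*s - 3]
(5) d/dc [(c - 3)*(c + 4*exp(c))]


(1) = (27.722162*p^3 - 60.077706*p^2 + 41.064114*p - 16.548844)/(0.039304*p^6 + 1.009188*p^5 + 7.850226*p^4 + 11.166543*p^3 - 52.411803*p^2 + 44.984817*p - 11.697083)
(2) = 7.46*h - 8.14
(3) = 32.76*b + 9.52
(4) = 4*s - 3
(5) = c + (c - 3)*(4*exp(c) + 1) + 4*exp(c)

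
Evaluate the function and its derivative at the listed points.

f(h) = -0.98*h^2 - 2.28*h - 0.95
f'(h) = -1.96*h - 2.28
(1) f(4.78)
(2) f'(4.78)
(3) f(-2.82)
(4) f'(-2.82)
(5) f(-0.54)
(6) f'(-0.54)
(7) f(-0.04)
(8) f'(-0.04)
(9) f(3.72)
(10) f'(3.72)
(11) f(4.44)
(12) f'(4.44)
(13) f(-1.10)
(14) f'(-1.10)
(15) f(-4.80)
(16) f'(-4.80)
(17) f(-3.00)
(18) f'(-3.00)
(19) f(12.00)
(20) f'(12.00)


(1) = -34.24
(2) = -11.65
(3) = -2.31
(4) = 3.25
(5) = -0.00
(6) = -1.22
(7) = -0.86
(8) = -2.20
(9) = -22.99
(10) = -9.57
(11) = -30.39
(12) = -10.98
(13) = 0.37
(14) = -0.12
(15) = -12.59
(16) = 7.13
(17) = -2.93
(18) = 3.60
(19) = -169.43
(20) = -25.80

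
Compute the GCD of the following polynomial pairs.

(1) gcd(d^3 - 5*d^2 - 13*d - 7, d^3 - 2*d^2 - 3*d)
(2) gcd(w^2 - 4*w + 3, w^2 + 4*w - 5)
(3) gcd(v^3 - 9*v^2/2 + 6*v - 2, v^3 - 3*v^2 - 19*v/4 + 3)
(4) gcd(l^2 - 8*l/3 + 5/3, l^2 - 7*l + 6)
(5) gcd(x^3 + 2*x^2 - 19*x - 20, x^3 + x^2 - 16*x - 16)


(1) = d + 1
(2) = w - 1
(3) = gcd((v - 2)^2*(v - 1/2), (v - 4)*(v - 1/2)*(v + 3/2)) = v - 1/2
(4) = l - 1
(5) = x^2 - 3*x - 4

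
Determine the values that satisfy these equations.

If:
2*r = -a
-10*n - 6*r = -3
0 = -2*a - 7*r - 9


Then:
a = 6
n = 21/10
r = -3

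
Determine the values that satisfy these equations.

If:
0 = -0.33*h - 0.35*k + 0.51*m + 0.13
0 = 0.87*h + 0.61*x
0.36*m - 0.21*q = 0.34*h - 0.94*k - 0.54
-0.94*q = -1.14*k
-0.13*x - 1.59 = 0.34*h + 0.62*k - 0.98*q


Then:
h = -20.86
k = -2.88
m = -15.73
q = -3.49
x = 29.76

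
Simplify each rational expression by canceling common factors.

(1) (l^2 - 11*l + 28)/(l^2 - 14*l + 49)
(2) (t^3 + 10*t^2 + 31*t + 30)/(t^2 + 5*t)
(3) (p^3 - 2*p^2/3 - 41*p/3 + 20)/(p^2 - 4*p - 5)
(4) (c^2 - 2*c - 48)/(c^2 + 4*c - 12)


(1) = (l - 4)/(l - 7)
(2) = (t^2 + 5*t + 6)/t
(3) = (3*p^3 - 2*p^2 - 41*p + 60)/(3*p^2 - 12*p - 15)
(4) = (c - 8)/(c - 2)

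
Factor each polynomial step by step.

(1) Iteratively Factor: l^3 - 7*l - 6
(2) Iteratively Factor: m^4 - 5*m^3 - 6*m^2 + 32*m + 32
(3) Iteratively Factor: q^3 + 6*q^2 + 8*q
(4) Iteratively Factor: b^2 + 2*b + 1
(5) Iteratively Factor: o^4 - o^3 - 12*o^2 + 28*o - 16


(1) = (l - 3)*(l^2 + 3*l + 2) = (l - 3)*(l + 2)*(l + 1)
(2) = (m + 2)*(m^3 - 7*m^2 + 8*m + 16) = (m + 1)*(m + 2)*(m^2 - 8*m + 16) = (m - 4)*(m + 1)*(m + 2)*(m - 4)
(3) = (q + 2)*(q^2 + 4*q) = q*(q + 2)*(q + 4)
(4) = (b + 1)*(b + 1)
(5) = (o - 1)*(o^3 - 12*o + 16) = (o - 2)*(o - 1)*(o^2 + 2*o - 8) = (o - 2)*(o - 1)*(o + 4)*(o - 2)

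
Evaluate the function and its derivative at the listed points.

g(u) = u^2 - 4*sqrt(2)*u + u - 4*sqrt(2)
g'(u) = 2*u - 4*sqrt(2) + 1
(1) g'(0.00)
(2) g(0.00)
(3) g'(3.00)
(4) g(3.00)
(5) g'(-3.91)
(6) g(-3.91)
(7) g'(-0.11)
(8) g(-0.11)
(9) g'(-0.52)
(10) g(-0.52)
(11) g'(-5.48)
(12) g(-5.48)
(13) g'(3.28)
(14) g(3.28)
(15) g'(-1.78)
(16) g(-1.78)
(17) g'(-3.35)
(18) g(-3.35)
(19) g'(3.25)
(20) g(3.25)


(1) = -4.66
(2) = -5.66
(3) = 1.34
(4) = -10.63
(5) = -12.48
(6) = 27.84
(7) = -4.88
(8) = -5.13
(9) = -5.70
(10) = -2.96
(11) = -15.62
(12) = 49.89
(13) = 1.90
(14) = -10.17
(15) = -8.22
(16) = 5.80
(17) = -11.36
(18) = 21.17
(19) = 1.84
(20) = -10.23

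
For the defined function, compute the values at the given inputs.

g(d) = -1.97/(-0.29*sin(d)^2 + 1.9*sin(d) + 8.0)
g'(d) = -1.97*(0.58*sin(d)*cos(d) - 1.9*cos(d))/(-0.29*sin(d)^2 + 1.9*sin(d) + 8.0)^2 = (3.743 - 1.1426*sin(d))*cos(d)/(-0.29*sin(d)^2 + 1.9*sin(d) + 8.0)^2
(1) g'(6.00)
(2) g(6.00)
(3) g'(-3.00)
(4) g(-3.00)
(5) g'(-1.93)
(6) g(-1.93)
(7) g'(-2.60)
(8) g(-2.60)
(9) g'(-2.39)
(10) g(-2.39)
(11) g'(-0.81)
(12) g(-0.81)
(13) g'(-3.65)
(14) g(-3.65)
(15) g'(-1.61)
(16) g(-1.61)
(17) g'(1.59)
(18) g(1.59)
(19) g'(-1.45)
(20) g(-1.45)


(1) = 0.07
(2) = -0.26
(3) = -0.06
(4) = -0.25
(5) = -0.05
(6) = -0.33
(7) = -0.08
(8) = -0.28
(9) = -0.08
(10) = -0.30
(11) = 0.08
(12) = -0.30
(13) = -0.04
(14) = -0.22
(15) = -0.01
(16) = -0.34
(17) = -0.00
(18) = -0.20
(19) = 0.02
(20) = -0.34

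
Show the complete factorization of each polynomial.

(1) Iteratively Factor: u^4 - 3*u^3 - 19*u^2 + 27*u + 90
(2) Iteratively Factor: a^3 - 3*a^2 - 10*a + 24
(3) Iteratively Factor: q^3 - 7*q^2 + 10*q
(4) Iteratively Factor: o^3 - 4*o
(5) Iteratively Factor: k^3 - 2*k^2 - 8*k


(1) = (u - 5)*(u^3 + 2*u^2 - 9*u - 18) = (u - 5)*(u - 3)*(u^2 + 5*u + 6) = (u - 5)*(u - 3)*(u + 3)*(u + 2)
(2) = (a + 3)*(a^2 - 6*a + 8) = (a - 2)*(a + 3)*(a - 4)
(3) = (q - 2)*(q^2 - 5*q) = (q - 5)*(q - 2)*(q)
(4) = (o + 2)*(o^2 - 2*o) = (o - 2)*(o + 2)*(o)
(5) = (k + 2)*(k^2 - 4*k) = k*(k + 2)*(k - 4)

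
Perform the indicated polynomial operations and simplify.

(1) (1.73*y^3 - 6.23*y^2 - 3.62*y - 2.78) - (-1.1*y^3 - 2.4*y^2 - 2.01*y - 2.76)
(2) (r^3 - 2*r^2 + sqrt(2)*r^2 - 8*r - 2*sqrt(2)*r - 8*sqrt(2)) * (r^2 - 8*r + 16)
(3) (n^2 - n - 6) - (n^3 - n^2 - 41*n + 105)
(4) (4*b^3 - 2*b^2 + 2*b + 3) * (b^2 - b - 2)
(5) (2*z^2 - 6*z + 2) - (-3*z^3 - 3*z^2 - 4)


(1) = 2.83*y^3 - 3.83*y^2 - 1.61*y - 0.02
(2) = r^5 - 10*r^4 + sqrt(2)*r^4 - 10*sqrt(2)*r^3 + 24*r^3 + 32*r^2 + 24*sqrt(2)*r^2 - 128*r + 32*sqrt(2)*r - 128*sqrt(2)
(3) = -n^3 + 2*n^2 + 40*n - 111
(4) = 4*b^5 - 6*b^4 - 4*b^3 + 5*b^2 - 7*b - 6
(5) = 3*z^3 + 5*z^2 - 6*z + 6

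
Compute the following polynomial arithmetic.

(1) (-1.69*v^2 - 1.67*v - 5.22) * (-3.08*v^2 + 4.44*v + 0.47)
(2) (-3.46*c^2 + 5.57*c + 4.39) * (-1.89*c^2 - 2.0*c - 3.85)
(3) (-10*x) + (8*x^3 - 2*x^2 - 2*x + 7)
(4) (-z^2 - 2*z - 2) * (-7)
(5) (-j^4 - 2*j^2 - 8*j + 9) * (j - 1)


(1) = 5.2052*v^4 - 2.36*v^3 + 7.8685*v^2 - 23.9617*v - 2.4534
(2) = 6.5394*c^4 - 3.6073*c^3 - 6.1161*c^2 - 30.2245*c - 16.9015
(3) = 8*x^3 - 2*x^2 - 12*x + 7
(4) = 7*z^2 + 14*z + 14
(5) = -j^5 + j^4 - 2*j^3 - 6*j^2 + 17*j - 9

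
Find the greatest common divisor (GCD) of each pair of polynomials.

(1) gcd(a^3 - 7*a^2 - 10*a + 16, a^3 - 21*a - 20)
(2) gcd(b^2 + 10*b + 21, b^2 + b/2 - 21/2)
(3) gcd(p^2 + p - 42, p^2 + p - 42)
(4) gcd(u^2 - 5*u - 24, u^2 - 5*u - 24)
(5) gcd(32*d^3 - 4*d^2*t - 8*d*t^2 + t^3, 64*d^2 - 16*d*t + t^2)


(1) = gcd((a - 8)*(a - 1)*(a + 2), (a - 5)*(a + 1)*(a + 4)) = 1
(2) = gcd((b + 3)*(b + 7), (b - 3)*(b + 7/2)) = 1
(3) = p^2 + p - 42
(4) = u^2 - 5*u - 24
(5) = gcd((-8*d + t)*(-2*d + t)*(2*d + t), (-8*d + t)^2) = -8*d + t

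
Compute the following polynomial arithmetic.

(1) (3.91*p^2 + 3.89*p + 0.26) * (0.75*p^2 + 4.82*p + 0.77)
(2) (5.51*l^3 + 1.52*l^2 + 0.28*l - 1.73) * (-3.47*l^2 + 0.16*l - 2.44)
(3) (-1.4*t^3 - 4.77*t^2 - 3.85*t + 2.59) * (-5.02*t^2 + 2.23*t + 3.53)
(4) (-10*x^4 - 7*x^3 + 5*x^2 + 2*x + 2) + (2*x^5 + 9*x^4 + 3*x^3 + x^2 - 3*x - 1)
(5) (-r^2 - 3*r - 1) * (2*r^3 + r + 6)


(1) = 2.9325*p^4 + 21.7637*p^3 + 21.9555*p^2 + 4.2485*p + 0.2002
(2) = -19.1197*l^5 - 4.3928*l^4 - 14.1728*l^3 + 2.3391*l^2 - 0.96*l + 4.2212
(3) = 7.028*t^5 + 20.8234*t^4 + 3.7479*t^3 - 38.4254*t^2 - 7.8148*t + 9.1427
(4) = 2*x^5 - x^4 - 4*x^3 + 6*x^2 - x + 1
(5) = -2*r^5 - 6*r^4 - 3*r^3 - 9*r^2 - 19*r - 6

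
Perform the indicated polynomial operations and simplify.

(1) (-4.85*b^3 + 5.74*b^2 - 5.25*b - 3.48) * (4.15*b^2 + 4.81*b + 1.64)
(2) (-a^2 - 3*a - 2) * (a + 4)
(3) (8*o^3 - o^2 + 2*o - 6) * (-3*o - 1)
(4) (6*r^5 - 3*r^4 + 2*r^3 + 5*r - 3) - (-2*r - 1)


(1) = -20.1275*b^5 + 0.4925*b^4 - 2.1321*b^3 - 30.2809*b^2 - 25.3488*b - 5.7072
(2) = -a^3 - 7*a^2 - 14*a - 8
(3) = -24*o^4 - 5*o^3 - 5*o^2 + 16*o + 6
(4) = 6*r^5 - 3*r^4 + 2*r^3 + 7*r - 2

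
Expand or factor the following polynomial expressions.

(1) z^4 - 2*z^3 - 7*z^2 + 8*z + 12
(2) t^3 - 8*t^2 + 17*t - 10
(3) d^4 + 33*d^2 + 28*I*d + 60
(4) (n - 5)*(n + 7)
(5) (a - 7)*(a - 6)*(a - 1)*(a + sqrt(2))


(1) = (z - 3)*(z - 2)*(z + 1)*(z + 2)
(2) = (t - 5)*(t - 2)*(t - 1)
(3) = (d - 6*I)*(d - I)*(d + 2*I)*(d + 5*I)
(4) = n^2 + 2*n - 35
(5) = a^4 - 14*a^3 + sqrt(2)*a^3 - 14*sqrt(2)*a^2 + 55*a^2 - 42*a + 55*sqrt(2)*a - 42*sqrt(2)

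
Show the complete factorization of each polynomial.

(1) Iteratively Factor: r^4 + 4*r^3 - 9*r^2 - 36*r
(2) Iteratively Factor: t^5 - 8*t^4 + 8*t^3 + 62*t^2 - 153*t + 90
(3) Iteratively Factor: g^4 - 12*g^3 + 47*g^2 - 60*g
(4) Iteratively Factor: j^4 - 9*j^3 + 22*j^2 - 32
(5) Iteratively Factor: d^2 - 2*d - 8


(1) = (r + 3)*(r^3 + r^2 - 12*r) = (r - 3)*(r + 3)*(r^2 + 4*r) = r*(r - 3)*(r + 3)*(r + 4)
(2) = (t - 3)*(t^4 - 5*t^3 - 7*t^2 + 41*t - 30) = (t - 5)*(t - 3)*(t^3 - 7*t + 6) = (t - 5)*(t - 3)*(t - 2)*(t^2 + 2*t - 3) = (t - 5)*(t - 3)*(t - 2)*(t + 3)*(t - 1)
(3) = (g - 3)*(g^3 - 9*g^2 + 20*g) = g*(g - 3)*(g^2 - 9*g + 20) = g*(g - 4)*(g - 3)*(g - 5)
(4) = (j + 1)*(j^3 - 10*j^2 + 32*j - 32) = (j - 2)*(j + 1)*(j^2 - 8*j + 16) = (j - 4)*(j - 2)*(j + 1)*(j - 4)
(5) = (d + 2)*(d - 4)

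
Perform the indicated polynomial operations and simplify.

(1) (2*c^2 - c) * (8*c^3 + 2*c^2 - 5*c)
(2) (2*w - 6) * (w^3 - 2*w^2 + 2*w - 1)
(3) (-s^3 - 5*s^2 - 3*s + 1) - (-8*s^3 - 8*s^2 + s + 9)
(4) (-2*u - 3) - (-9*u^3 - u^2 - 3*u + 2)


(1) = 16*c^5 - 4*c^4 - 12*c^3 + 5*c^2
(2) = 2*w^4 - 10*w^3 + 16*w^2 - 14*w + 6
(3) = 7*s^3 + 3*s^2 - 4*s - 8
(4) = 9*u^3 + u^2 + u - 5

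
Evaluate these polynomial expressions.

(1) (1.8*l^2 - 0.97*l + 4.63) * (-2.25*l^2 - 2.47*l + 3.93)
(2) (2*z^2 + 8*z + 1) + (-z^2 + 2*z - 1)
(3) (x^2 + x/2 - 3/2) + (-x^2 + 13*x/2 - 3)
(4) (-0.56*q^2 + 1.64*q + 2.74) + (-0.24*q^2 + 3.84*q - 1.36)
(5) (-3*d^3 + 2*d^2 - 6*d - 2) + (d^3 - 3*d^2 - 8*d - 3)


(1) = -4.05*l^4 - 2.2635*l^3 - 0.9476*l^2 - 15.2482*l + 18.1959
(2) = z^2 + 10*z
(3) = 7*x - 9/2
(4) = -0.8*q^2 + 5.48*q + 1.38
(5) = -2*d^3 - d^2 - 14*d - 5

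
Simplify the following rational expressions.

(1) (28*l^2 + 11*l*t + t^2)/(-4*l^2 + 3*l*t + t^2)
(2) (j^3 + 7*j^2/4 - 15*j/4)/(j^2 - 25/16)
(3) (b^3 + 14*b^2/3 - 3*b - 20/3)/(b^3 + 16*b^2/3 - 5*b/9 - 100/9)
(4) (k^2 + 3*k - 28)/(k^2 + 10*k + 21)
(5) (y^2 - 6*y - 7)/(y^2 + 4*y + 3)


(1) = (7*l + t)/(-l + t)
(2) = (4*j^2 + 12*j)/(4*j + 5)
(3) = (3*b + 3)/(3*b + 5)
(4) = (k - 4)/(k + 3)
(5) = (y - 7)/(y + 3)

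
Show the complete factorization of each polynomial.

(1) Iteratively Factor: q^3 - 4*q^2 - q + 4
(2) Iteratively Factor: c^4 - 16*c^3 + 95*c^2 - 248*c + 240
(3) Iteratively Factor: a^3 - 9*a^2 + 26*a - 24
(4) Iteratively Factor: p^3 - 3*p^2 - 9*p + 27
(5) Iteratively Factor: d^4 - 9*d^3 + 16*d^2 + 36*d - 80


(1) = (q - 1)*(q^2 - 3*q - 4) = (q - 4)*(q - 1)*(q + 1)
(2) = (c - 5)*(c^3 - 11*c^2 + 40*c - 48) = (c - 5)*(c - 4)*(c^2 - 7*c + 12) = (c - 5)*(c - 4)*(c - 3)*(c - 4)
(3) = (a - 3)*(a^2 - 6*a + 8) = (a - 3)*(a - 2)*(a - 4)
(4) = (p - 3)*(p^2 - 9) = (p - 3)*(p + 3)*(p - 3)
(5) = (d + 2)*(d^3 - 11*d^2 + 38*d - 40) = (d - 4)*(d + 2)*(d^2 - 7*d + 10) = (d - 5)*(d - 4)*(d + 2)*(d - 2)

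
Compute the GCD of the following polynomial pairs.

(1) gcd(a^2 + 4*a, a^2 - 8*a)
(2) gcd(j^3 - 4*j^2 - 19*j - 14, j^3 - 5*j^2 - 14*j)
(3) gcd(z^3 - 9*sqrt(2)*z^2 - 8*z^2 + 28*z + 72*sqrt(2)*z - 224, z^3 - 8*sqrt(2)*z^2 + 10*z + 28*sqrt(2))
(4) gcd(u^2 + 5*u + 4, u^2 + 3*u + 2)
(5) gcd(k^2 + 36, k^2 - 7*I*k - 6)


(1) = a
(2) = j^2 - 5*j - 14
(3) = z^2 - 9*sqrt(2)*z + 28
(4) = u + 1
(5) = gcd((k - 6*I)*(k + 6*I), (k - 6*I)*(k - I)) = k - 6*I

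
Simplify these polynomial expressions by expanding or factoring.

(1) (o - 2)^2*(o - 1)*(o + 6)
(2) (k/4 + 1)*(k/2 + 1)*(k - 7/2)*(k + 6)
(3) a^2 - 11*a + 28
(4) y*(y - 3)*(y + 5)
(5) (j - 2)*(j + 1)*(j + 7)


(1) = o^4 + o^3 - 22*o^2 + 44*o - 24
(2) = k^4/8 + 17*k^3/16 + k^2/4 - 53*k/4 - 21
(3) = (a - 7)*(a - 4)
(4) = y^3 + 2*y^2 - 15*y
(5) = j^3 + 6*j^2 - 9*j - 14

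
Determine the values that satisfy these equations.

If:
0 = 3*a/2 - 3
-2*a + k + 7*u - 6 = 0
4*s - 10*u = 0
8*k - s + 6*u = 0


Then:
a = 2
k = -2/3
s = 80/21
u = 32/21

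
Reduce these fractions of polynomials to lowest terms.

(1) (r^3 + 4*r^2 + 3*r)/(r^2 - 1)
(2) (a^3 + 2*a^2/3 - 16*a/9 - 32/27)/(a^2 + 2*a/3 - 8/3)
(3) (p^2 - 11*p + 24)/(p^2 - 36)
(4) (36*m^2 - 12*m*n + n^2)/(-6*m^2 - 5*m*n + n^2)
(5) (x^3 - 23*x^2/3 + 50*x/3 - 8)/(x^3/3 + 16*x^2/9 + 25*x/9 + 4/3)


(1) = (r^2 + 3*r)/(r - 1)
(2) = (9*a^2 + 18*a + 8)/(9*a + 18)
(3) = (p^2 - 11*p + 24)/(p^2 - 36)
(4) = (-6*m + n)/(m + n)
(5) = (9*x^3 - 69*x^2 + 150*x - 72)/(3*x^3 + 16*x^2 + 25*x + 12)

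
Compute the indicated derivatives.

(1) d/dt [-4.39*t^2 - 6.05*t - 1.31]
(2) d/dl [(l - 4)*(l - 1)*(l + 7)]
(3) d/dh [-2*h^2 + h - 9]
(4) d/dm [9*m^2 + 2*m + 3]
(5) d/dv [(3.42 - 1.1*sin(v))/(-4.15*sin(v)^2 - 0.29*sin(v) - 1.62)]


(1) = -8.78*t - 6.05
(2) = 3*l^2 + 4*l - 31
(3) = 1 - 4*h
(4) = 18*m + 2
(5) = (-4.565*sin(v)^2 + 28.386*sin(v) + 2.7738)*cos(v)/(17.2225*sin(v)^4 + 2.407*sin(v)^3 + 13.5301*sin(v)^2 + 0.9396*sin(v) + 2.6244)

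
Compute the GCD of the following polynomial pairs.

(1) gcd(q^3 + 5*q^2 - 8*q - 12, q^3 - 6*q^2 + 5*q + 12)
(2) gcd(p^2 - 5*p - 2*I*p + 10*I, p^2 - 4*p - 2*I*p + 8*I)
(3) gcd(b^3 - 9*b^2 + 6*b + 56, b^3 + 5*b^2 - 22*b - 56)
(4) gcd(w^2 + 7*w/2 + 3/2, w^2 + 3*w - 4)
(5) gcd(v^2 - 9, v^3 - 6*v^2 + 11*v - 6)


(1) = q + 1
(2) = p - 2*I
(3) = b^2 - 2*b - 8
(4) = gcd((w + 1/2)*(w + 3), (w - 1)*(w + 4)) = 1
(5) = gcd((v - 3)*(v + 3), (v - 3)*(v - 2)*(v - 1)) = v - 3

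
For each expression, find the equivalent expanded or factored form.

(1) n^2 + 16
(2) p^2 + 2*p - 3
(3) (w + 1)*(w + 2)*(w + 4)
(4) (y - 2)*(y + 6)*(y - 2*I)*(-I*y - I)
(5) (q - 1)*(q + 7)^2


(1) = (n - 4*I)*(n + 4*I)
(2) = (p - 1)*(p + 3)
(3) = w^3 + 7*w^2 + 14*w + 8
(4) = -I*y^4 - 2*y^3 - 5*I*y^3 - 10*y^2 + 8*I*y^2 + 16*y + 12*I*y + 24
(5) = q^3 + 13*q^2 + 35*q - 49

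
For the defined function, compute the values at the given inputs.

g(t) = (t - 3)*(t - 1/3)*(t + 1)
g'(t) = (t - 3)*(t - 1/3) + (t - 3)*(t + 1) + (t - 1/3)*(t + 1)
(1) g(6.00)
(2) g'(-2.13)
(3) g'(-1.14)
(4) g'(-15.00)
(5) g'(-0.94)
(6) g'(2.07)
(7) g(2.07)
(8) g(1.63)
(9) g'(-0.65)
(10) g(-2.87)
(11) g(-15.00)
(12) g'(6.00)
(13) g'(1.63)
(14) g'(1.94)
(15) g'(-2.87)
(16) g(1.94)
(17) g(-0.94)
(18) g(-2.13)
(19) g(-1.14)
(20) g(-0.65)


(1) = 119.00
(2) = 21.22
(3) = 6.89
(4) = 742.67
(5) = 4.70
(6) = 0.86
(7) = -4.96
(8) = -4.67
(9) = 1.97
(10) = -35.16
(11) = -3864.00
(12) = 77.67
(13) = -1.97
(14) = -0.10
(15) = 35.77
(16) = -5.01
(17) = 0.30
(18) = -14.28
(19) = -0.85
(20) = 1.26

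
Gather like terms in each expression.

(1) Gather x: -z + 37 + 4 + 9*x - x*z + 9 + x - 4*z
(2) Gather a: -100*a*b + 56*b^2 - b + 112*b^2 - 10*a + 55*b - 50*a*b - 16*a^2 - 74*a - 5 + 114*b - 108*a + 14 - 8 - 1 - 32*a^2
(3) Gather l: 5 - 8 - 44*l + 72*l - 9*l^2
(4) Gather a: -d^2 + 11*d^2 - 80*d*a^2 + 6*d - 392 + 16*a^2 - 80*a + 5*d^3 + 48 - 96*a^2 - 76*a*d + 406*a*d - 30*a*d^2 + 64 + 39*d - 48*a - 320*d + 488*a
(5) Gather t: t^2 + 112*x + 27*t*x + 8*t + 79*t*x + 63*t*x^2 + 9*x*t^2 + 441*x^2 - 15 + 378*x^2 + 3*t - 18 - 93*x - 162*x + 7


(1) = x*(10 - z) - 5*z + 50
(2) = -48*a^2 + a*(-150*b - 192) + 168*b^2 + 168*b
(3) = -9*l^2 + 28*l - 3
(4) = a^2*(-80*d - 80) + a*(-30*d^2 + 330*d + 360) + 5*d^3 + 10*d^2 - 275*d - 280
(5) = t^2*(9*x + 1) + t*(63*x^2 + 106*x + 11) + 819*x^2 - 143*x - 26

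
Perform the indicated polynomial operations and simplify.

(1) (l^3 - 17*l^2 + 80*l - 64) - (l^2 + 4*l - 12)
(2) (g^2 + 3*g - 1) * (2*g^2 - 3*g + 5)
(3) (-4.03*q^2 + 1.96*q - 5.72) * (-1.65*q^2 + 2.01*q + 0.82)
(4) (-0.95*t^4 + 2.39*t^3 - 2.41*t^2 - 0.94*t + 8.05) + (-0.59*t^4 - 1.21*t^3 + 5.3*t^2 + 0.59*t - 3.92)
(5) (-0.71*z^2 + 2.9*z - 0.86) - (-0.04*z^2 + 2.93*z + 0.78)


(1) = l^3 - 18*l^2 + 76*l - 52
(2) = 2*g^4 + 3*g^3 - 6*g^2 + 18*g - 5
(3) = 6.6495*q^4 - 11.3343*q^3 + 10.073*q^2 - 9.89*q - 4.6904
(4) = -1.54*t^4 + 1.18*t^3 + 2.89*t^2 - 0.35*t + 4.13
(5) = -0.67*z^2 - 0.03*z - 1.64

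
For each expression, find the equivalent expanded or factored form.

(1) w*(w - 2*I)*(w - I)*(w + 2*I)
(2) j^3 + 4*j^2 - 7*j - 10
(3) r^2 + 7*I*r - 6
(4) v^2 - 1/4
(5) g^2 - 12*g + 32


(1) = w^4 - I*w^3 + 4*w^2 - 4*I*w
(2) = (j - 2)*(j + 1)*(j + 5)
(3) = (r + I)*(r + 6*I)
(4) = (v - 1/2)*(v + 1/2)
(5) = (g - 8)*(g - 4)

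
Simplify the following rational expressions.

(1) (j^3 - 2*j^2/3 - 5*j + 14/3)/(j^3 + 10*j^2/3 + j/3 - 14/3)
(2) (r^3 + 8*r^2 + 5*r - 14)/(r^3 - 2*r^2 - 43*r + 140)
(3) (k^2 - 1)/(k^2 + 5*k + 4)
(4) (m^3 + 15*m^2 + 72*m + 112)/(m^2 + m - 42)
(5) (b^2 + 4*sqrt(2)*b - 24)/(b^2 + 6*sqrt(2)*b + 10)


(1) = (j - 2)/(j + 2)
(2) = (r^2 + r - 2)/(r^2 - 9*r + 20)
(3) = (k - 1)/(k + 4)
(4) = (m^2 + 8*m + 16)/(m - 6)
(5) = (b^2 + 4*sqrt(2)*b - 24)/(b^2 + 6*sqrt(2)*b + 10)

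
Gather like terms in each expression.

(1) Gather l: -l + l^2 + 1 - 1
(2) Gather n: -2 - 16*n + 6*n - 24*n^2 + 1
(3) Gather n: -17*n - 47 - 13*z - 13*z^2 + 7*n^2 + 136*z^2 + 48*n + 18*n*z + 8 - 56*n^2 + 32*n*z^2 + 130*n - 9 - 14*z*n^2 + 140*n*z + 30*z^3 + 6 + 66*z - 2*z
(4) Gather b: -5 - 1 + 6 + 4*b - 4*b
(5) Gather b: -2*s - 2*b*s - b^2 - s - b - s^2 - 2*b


(1) = l^2 - l
(2) = -24*n^2 - 10*n - 1
(3) = n^2*(-14*z - 49) + n*(32*z^2 + 158*z + 161) + 30*z^3 + 123*z^2 + 51*z - 42
(4) = 0
(5) = -b^2 + b*(-2*s - 3) - s^2 - 3*s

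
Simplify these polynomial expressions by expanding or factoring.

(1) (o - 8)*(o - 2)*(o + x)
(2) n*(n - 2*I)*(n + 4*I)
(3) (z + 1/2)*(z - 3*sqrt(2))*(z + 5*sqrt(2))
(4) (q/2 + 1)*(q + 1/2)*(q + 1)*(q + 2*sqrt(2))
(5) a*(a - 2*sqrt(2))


(1) = o^3 + o^2*x - 10*o^2 - 10*o*x + 16*o + 16*x
(2) = n^3 + 2*I*n^2 + 8*n
(3) = z^3 + z^2/2 + 2*sqrt(2)*z^2 - 30*z + sqrt(2)*z - 15
(4) = q^4/2 + sqrt(2)*q^3 + 7*q^3/4 + 7*q^2/4 + 7*sqrt(2)*q^2/2 + q/2 + 7*sqrt(2)*q/2 + sqrt(2)
(5) = a^2 - 2*sqrt(2)*a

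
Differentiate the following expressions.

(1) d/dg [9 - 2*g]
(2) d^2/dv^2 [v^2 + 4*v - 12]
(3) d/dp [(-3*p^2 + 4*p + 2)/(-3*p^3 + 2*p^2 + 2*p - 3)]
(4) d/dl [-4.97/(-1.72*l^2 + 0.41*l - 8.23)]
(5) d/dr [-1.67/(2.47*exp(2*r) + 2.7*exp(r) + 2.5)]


(1) = -2
(2) = 2
(3) = (-9*p^4 + 24*p^3 + 4*p^2 + 10*p - 16)/(9*p^6 - 12*p^5 - 8*p^4 + 26*p^3 - 8*p^2 - 12*p + 9)
(4) = (2.0377 - 17.0968*l)/(1.72*l^2 - 0.41*l + 8.23)^2
(5) = (8.2498*exp(r) + 4.509)*exp(r)/(2.47*exp(2*r) + 2.7*exp(r) + 2.5)^2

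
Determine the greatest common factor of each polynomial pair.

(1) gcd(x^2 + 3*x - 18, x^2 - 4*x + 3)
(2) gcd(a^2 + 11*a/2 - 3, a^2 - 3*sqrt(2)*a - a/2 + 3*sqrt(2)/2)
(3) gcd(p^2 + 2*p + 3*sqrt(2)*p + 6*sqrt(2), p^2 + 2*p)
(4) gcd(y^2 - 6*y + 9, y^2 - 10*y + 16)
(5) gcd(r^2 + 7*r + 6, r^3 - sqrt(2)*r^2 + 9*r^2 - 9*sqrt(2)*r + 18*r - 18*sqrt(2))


(1) = gcd((x - 3)*(x + 6), (x - 3)*(x - 1)) = x - 3
(2) = a - 1/2
(3) = p + 2
(4) = 1
(5) = gcd((r + 1)*(r + 6), (r + 3)*(r + 6)*(r - sqrt(2))) = r + 6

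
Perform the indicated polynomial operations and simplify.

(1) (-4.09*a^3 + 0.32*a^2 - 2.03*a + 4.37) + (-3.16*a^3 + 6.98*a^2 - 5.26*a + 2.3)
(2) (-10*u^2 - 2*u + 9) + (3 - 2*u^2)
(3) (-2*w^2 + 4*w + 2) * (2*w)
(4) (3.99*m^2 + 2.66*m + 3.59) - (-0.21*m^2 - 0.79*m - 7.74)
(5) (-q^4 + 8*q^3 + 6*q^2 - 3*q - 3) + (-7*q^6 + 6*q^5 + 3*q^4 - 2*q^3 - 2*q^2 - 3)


(1) = -7.25*a^3 + 7.3*a^2 - 7.29*a + 6.67
(2) = -12*u^2 - 2*u + 12
(3) = -4*w^3 + 8*w^2 + 4*w
(4) = 4.2*m^2 + 3.45*m + 11.33
(5) = -7*q^6 + 6*q^5 + 2*q^4 + 6*q^3 + 4*q^2 - 3*q - 6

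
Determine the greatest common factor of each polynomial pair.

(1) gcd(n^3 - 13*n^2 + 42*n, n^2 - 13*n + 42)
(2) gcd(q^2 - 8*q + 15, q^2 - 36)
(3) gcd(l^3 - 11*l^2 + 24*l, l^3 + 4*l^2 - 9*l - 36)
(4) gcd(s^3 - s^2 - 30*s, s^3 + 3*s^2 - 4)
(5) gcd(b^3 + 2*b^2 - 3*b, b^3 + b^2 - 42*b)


(1) = n^2 - 13*n + 42
(2) = 1
(3) = l - 3
(4) = gcd(s*(s - 6)*(s + 5), (s - 1)*(s + 2)^2) = 1
(5) = b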